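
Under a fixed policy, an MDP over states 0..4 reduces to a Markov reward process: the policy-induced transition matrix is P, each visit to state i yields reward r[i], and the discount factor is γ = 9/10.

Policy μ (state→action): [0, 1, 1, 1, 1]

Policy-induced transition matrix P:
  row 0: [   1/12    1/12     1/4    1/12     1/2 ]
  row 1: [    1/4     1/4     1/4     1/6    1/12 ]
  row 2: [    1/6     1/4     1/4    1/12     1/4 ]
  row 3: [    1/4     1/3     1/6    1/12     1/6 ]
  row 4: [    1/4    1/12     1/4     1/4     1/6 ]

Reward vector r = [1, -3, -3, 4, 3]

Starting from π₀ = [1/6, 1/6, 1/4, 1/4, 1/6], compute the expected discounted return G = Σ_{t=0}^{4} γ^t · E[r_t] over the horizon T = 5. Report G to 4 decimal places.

G = 0.8539

t=0: π = [0.1667, 0.1667, 0.2500, 0.2500, 0.1667], E[r] = 0.4167, γ^t·E[r] = 0.416667, running G = 0.416667
t=1: π = [0.2014, 0.2153, 0.2292, 0.1250, 0.2292], E[r] = 0.0556, γ^t·E[r] = 0.050000, running G = 0.466667
t=2: π = [0.1973, 0.1887, 0.2396, 0.1395, 0.2350], E[r] = 0.1753, γ^t·E[r] = 0.142031, running G = 0.608698
t=3: π = [0.1971, 0.1896, 0.2384, 0.1382, 0.2367], E[r] = 0.1762, γ^t·E[r] = 0.128461, running G = 0.737159
t=4: π = [0.1973, 0.1892, 0.2385, 0.1386, 0.2364], E[r] = 0.1779, γ^t·E[r] = 0.116693, running G = 0.853852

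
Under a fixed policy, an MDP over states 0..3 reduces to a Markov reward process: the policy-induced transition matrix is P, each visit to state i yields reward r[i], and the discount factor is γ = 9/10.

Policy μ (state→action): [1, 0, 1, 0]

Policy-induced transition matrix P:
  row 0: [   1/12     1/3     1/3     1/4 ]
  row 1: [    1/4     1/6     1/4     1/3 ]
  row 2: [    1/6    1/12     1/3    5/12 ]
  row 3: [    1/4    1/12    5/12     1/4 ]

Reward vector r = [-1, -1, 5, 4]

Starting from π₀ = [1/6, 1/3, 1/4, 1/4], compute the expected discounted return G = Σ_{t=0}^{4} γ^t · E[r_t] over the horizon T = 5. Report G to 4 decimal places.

G = 9.9332

t=0: π = [0.1667, 0.3333, 0.2500, 0.2500], E[r] = 1.7500, γ^t·E[r] = 1.750000, running G = 1.750000
t=1: π = [0.2014, 0.1528, 0.3264, 0.3194], E[r] = 2.5556, γ^t·E[r] = 2.300000, running G = 4.050000
t=2: π = [0.1892, 0.1464, 0.3472, 0.3171], E[r] = 2.6690, γ^t·E[r] = 2.161875, running G = 6.211875
t=3: π = [0.1895, 0.1428, 0.3476, 0.3201], E[r] = 2.6857, γ^t·E[r] = 1.957887, running G = 8.169762
t=4: π = [0.1894, 0.1426, 0.3481, 0.3198], E[r] = 2.6878, γ^t·E[r] = 1.763443, running G = 9.933204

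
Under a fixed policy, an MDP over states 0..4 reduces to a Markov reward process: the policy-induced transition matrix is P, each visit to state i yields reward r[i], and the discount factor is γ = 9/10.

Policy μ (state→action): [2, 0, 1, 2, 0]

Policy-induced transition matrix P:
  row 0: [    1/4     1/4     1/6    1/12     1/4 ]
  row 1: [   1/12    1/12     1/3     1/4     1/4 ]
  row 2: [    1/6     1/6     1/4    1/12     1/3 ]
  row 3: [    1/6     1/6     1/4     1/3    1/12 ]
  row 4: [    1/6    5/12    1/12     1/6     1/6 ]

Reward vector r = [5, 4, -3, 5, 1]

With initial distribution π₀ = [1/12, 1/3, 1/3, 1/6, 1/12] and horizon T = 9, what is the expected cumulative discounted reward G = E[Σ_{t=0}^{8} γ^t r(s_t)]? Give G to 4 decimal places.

t=0: π = [0.0833, 0.3333, 0.3333, 0.1667, 0.0833], E[r] = 1.6667, γ^t·E[r] = 1.666667, running G = 1.666667
t=1: π = [0.1458, 0.1667, 0.2569, 0.1875, 0.2431], E[r] = 1.8056, γ^t·E[r] = 1.625000, running G = 3.291667
t=2: π = [0.1649, 0.2257, 0.2112, 0.1782, 0.2199], E[r] = 2.2049, γ^t·E[r] = 1.785938, running G = 5.077604
t=3: π = [0.1616, 0.2166, 0.2184, 0.1838, 0.2196], E[r] = 2.1578, γ^t·E[r] = 1.573066, running G = 6.650671
t=4: π = [0.1621, 0.2170, 0.2180, 0.1837, 0.2193], E[r] = 2.1621, γ^t·E[r] = 1.418536, running G = 8.069207
t=5: π = [0.1621, 0.2169, 0.2180, 0.1837, 0.2193], E[r] = 2.1617, γ^t·E[r] = 1.276481, running G = 9.345688
t=6: π = [0.1621, 0.2169, 0.2180, 0.1837, 0.2193], E[r] = 2.1618, γ^t·E[r] = 1.148862, running G = 10.494550
t=7: π = [0.1621, 0.2169, 0.2180, 0.1837, 0.2193], E[r] = 2.1618, γ^t·E[r] = 1.033974, running G = 11.528524
t=8: π = [0.1621, 0.2169, 0.2180, 0.1837, 0.2193], E[r] = 2.1618, γ^t·E[r] = 0.930577, running G = 12.459101

G = 12.4591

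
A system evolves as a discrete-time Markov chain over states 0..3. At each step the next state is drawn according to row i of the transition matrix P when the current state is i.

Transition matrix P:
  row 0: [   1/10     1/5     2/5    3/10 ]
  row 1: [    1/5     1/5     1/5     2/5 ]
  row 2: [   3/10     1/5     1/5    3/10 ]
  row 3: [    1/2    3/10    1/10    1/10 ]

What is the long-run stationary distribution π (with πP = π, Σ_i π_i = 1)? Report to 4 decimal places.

π = [0.2759, 0.2269, 0.2283, 0.2689]

Balance equations π_j = Σ_i π_i·P[i][j]:
  π_0 = 1/10·π_0 + 1/5·π_1 + 3/10·π_2 + 1/2·π_3
  π_1 = 1/5·π_0 + 1/5·π_1 + 1/5·π_2 + 3/10·π_3
  π_2 = 2/5·π_0 + 1/5·π_1 + 1/5·π_2 + 1/10·π_3
  normalize: π_0 + π_1 + π_2 + π_3 = 1
Solving the linear system gives exactly π = [197/714, 27/119, 163/714, 32/119].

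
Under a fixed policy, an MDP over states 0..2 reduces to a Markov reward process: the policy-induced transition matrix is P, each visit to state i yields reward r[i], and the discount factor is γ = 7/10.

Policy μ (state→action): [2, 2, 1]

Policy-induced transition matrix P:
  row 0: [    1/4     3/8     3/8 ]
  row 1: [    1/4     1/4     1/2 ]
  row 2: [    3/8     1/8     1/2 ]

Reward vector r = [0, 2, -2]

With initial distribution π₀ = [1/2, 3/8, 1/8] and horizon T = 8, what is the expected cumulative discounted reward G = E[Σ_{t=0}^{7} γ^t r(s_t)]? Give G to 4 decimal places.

G = -0.3703

t=0: π = [0.5000, 0.3750, 0.1250], E[r] = 0.5000, γ^t·E[r] = 0.500000, running G = 0.500000
t=1: π = [0.2656, 0.2969, 0.4375], E[r] = -0.2813, γ^t·E[r] = -0.196875, running G = 0.303125
t=2: π = [0.3047, 0.2285, 0.4668], E[r] = -0.4766, γ^t·E[r] = -0.233516, running G = 0.069609
t=3: π = [0.3083, 0.2297, 0.4619], E[r] = -0.4644, γ^t·E[r] = -0.159274, running G = -0.089665
t=4: π = [0.3077, 0.2308, 0.4615], E[r] = -0.4613, γ^t·E[r] = -0.110759, running G = -0.200424
t=5: π = [0.3077, 0.2308, 0.4615], E[r] = -0.4615, γ^t·E[r] = -0.077563, running G = -0.277987
t=6: π = [0.3077, 0.2308, 0.4615], E[r] = -0.4615, γ^t·E[r] = -0.054300, running G = -0.332287
t=7: π = [0.3077, 0.2308, 0.4615], E[r] = -0.4615, γ^t·E[r] = -0.038010, running G = -0.370297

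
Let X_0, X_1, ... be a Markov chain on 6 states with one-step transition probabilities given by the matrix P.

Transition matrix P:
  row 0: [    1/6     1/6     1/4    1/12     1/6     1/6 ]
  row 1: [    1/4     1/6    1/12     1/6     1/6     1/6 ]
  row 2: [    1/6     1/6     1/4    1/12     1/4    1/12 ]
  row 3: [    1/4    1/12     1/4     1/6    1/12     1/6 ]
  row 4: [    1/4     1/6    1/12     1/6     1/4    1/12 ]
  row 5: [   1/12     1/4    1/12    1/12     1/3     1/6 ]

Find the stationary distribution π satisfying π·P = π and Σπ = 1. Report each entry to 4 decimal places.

π = [0.1973, 0.1675, 0.1645, 0.1252, 0.2100, 0.1355]

Balance equations π_j = Σ_i π_i·P[i][j]:
  π_0 = 1/6·π_0 + 1/4·π_1 + 1/6·π_2 + 1/4·π_3 + 1/4·π_4 + 1/12·π_5
  π_1 = 1/6·π_0 + 1/6·π_1 + 1/6·π_2 + 1/12·π_3 + 1/6·π_4 + 1/4·π_5
  π_2 = 1/4·π_0 + 1/12·π_1 + 1/4·π_2 + 1/4·π_3 + 1/12·π_4 + 1/12·π_5
  π_3 = 1/12·π_0 + 1/6·π_1 + 1/12·π_2 + 1/6·π_3 + 1/6·π_4 + 1/12·π_5
  π_4 = 1/6·π_0 + 1/6·π_1 + 1/4·π_2 + 1/12·π_3 + 1/4·π_4 + 1/3·π_5
  normalize: π_0 + π_1 + π_2 + π_3 + π_4 + π_5 = 1
Solving the linear system gives exactly π = [4707/23860, 3997/23860, 785/4772, 747/5965, 5011/23860, 808/5965].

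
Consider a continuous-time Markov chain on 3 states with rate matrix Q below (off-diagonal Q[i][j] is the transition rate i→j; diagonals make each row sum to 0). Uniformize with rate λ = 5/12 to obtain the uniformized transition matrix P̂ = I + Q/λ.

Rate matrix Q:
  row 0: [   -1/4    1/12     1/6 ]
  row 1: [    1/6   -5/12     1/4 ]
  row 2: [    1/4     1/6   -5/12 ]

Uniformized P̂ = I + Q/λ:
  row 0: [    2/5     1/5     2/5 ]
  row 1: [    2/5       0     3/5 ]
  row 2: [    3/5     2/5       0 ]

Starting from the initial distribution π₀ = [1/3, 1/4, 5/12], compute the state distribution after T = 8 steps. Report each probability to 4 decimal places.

π = [0.4633, 0.2193, 0.3174]

t=0: π = [0.3333, 0.2500, 0.4167]
t=1: π = [0.4833, 0.2333, 0.2833]
t=2: π = [0.4567, 0.2100, 0.3333]
t=3: π = [0.4667, 0.2247, 0.3087]
t=4: π = [0.4617, 0.2168, 0.3215]
t=5: π = [0.4643, 0.2209, 0.3148]
t=6: π = [0.4630, 0.2188, 0.3183]
t=7: π = [0.4637, 0.2199, 0.3164]
t=8: π = [0.4633, 0.2193, 0.3174]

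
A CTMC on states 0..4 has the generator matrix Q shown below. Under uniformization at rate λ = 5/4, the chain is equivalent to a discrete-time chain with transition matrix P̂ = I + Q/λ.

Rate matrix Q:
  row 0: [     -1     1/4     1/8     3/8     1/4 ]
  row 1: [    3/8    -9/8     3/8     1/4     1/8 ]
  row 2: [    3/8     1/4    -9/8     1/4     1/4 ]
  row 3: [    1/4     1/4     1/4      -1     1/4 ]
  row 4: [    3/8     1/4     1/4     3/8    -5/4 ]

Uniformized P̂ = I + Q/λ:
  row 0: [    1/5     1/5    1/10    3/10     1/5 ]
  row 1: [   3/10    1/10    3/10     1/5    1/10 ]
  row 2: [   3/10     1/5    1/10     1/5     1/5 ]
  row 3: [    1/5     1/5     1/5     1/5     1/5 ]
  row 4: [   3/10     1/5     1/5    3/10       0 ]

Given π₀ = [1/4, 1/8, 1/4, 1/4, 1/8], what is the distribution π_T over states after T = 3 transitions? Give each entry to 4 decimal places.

π = [0.2508, 0.1819, 0.1753, 0.2400, 0.1521]

t=0: π = [0.2500, 0.1250, 0.2500, 0.2500, 0.1250]
t=1: π = [0.2500, 0.1875, 0.1625, 0.2375, 0.1625]
t=2: π = [0.2513, 0.1813, 0.1775, 0.2413, 0.1488]
t=3: π = [0.2508, 0.1819, 0.1753, 0.2400, 0.1521]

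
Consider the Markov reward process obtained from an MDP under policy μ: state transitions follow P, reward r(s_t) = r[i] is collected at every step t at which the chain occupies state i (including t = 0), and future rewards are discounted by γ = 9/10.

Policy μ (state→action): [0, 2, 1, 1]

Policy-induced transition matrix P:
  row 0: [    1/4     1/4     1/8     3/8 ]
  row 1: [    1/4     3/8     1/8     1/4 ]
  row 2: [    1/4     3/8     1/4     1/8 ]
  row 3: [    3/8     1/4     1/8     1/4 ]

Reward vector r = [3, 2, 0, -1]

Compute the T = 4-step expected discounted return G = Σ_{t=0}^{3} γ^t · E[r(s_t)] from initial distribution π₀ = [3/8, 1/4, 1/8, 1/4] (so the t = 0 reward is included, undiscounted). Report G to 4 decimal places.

G = 4.2561

t=0: π = [0.3750, 0.2500, 0.1250, 0.2500], E[r] = 1.3750, γ^t·E[r] = 1.375000, running G = 1.375000
t=1: π = [0.2813, 0.2969, 0.1406, 0.2813], E[r] = 1.1563, γ^t·E[r] = 1.040625, running G = 2.415625
t=2: π = [0.2852, 0.3047, 0.1426, 0.2676], E[r] = 1.1973, γ^t·E[r] = 0.969785, running G = 3.385410
t=3: π = [0.2834, 0.3059, 0.1428, 0.2678], E[r] = 1.1943, γ^t·E[r] = 0.870671, running G = 4.256081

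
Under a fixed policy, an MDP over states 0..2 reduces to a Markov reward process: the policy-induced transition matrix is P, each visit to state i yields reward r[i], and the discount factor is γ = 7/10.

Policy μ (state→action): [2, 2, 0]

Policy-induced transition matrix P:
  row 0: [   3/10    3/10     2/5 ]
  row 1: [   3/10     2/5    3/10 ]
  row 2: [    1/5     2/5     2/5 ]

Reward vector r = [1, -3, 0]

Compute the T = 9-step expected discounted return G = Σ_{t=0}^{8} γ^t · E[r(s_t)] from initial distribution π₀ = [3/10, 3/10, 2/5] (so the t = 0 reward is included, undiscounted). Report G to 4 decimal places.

G = -2.4807

t=0: π = [0.3000, 0.3000, 0.4000], E[r] = -0.6000, γ^t·E[r] = -0.600000, running G = -0.600000
t=1: π = [0.2600, 0.3700, 0.3700], E[r] = -0.8500, γ^t·E[r] = -0.595000, running G = -1.195000
t=2: π = [0.2630, 0.3740, 0.3630], E[r] = -0.8590, γ^t·E[r] = -0.420910, running G = -1.615910
t=3: π = [0.2637, 0.3737, 0.3626], E[r] = -0.8574, γ^t·E[r] = -0.294088, running G = -1.909998
t=4: π = [0.2637, 0.3736, 0.3626], E[r] = -0.8572, γ^t·E[r] = -0.205802, running G = -2.115800
t=5: π = [0.2637, 0.3736, 0.3626], E[r] = -0.8571, γ^t·E[r] = -0.144060, running G = -2.259860
t=6: π = [0.2637, 0.3736, 0.3626], E[r] = -0.8571, γ^t·E[r] = -0.100842, running G = -2.360702
t=7: π = [0.2637, 0.3736, 0.3626], E[r] = -0.8571, γ^t·E[r] = -0.070589, running G = -2.431291
t=8: π = [0.2637, 0.3736, 0.3626], E[r] = -0.8571, γ^t·E[r] = -0.049413, running G = -2.480704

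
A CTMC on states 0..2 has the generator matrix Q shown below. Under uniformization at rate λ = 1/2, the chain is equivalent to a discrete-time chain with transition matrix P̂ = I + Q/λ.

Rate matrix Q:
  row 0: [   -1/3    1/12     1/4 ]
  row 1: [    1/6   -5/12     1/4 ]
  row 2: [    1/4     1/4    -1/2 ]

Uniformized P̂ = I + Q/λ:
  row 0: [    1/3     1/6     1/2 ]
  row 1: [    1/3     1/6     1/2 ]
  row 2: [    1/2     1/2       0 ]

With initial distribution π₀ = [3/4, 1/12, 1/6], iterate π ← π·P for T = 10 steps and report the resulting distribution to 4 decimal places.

t=0: π = [0.7500, 0.0833, 0.1667]
t=1: π = [0.3611, 0.2222, 0.4167]
t=2: π = [0.4028, 0.3056, 0.2917]
t=3: π = [0.3819, 0.2639, 0.3542]
t=4: π = [0.3924, 0.2847, 0.3229]
t=5: π = [0.3872, 0.2743, 0.3385]
t=6: π = [0.3898, 0.2795, 0.3307]
t=7: π = [0.3885, 0.2769, 0.3346]
t=8: π = [0.3891, 0.2782, 0.3327]
t=9: π = [0.3888, 0.2776, 0.3337]
t=10: π = [0.3889, 0.2779, 0.3332]

π = [0.3889, 0.2779, 0.3332]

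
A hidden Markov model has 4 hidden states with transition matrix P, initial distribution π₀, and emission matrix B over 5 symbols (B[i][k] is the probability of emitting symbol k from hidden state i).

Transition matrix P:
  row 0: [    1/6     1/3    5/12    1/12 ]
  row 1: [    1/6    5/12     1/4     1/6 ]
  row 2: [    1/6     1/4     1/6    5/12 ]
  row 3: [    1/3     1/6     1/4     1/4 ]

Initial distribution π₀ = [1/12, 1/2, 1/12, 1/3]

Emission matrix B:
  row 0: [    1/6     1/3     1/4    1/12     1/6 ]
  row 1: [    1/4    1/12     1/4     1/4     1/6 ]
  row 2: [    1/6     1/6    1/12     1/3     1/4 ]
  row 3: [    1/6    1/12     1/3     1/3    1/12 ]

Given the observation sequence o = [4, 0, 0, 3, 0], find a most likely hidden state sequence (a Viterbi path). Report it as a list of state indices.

t=0: δ = [1.389e-02, 8.333e-02, 2.083e-02, 2.778e-02]  (obs o_0=4)
t=1: δ = [2.315e-03, 8.681e-03, 3.472e-03, 2.315e-03]  ψ = [1, 1, 1, 1]  (obs o_1=0)
t=2: δ = [2.411e-04, 9.042e-04, 3.617e-04, 2.411e-04]  ψ = [1, 1, 1, 1]  (obs o_2=0)
t=3: δ = [1.256e-05, 9.419e-05, 7.535e-05, 5.023e-05]  ψ = [1, 1, 1, 1]  (obs o_3=3)
t=4: δ = [2.791e-06, 9.811e-06, 3.925e-06, 5.233e-06]  ψ = [3, 1, 1, 2]  (obs o_4=0)
backtrack: best end state = 1; path = [1, 1, 1, 1, 1]

path = [1, 1, 1, 1, 1]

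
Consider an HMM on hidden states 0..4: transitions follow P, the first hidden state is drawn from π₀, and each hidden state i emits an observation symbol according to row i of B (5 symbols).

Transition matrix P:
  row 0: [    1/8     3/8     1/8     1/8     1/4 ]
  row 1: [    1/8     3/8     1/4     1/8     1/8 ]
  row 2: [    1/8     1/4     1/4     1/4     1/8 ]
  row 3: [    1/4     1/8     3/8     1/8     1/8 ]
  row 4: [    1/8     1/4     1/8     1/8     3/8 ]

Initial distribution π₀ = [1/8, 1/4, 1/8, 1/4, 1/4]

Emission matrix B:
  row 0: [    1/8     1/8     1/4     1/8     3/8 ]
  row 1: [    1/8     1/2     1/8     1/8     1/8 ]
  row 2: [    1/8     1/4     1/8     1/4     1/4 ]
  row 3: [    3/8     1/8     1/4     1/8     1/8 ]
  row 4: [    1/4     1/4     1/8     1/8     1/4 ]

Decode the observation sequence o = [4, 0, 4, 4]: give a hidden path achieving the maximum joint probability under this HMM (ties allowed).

t=0: δ = [4.688e-02, 3.125e-02, 3.125e-02, 3.125e-02, 6.250e-02]  (obs o_0=4)
t=1: δ = [9.766e-04, 2.197e-03, 1.465e-03, 2.930e-03, 5.859e-03]  ψ = [3, 0, 3, 2, 4]  (obs o_1=0)
t=2: δ = [2.747e-04, 1.831e-04, 2.747e-04, 9.155e-05, 5.493e-04]  ψ = [3, 4, 3, 4, 4]  (obs o_2=4)
t=3: δ = [2.575e-05, 1.717e-05, 1.717e-05, 8.583e-06, 5.150e-05]  ψ = [4, 4, 2, 2, 4]  (obs o_3=4)
backtrack: best end state = 4; path = [4, 4, 4, 4]

path = [4, 4, 4, 4]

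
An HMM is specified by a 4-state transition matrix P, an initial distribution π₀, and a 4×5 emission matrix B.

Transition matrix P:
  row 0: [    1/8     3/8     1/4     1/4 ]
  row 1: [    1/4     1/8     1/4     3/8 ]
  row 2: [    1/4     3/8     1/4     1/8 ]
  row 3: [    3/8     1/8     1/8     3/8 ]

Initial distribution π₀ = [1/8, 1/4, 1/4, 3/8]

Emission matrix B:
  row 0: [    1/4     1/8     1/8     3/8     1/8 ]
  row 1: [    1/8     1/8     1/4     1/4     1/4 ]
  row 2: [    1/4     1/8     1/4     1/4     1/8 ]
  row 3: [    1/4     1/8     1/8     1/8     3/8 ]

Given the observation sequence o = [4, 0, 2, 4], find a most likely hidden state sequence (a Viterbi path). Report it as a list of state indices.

path = [3, 0, 1, 3]

t=0: δ = [1.562e-02, 6.250e-02, 3.125e-02, 1.406e-01]  (obs o_0=4)
t=1: δ = [1.318e-02, 2.197e-03, 4.395e-03, 1.318e-02]  ψ = [3, 3, 3, 3]  (obs o_1=0)
t=2: δ = [6.180e-04, 1.236e-03, 8.240e-04, 6.180e-04]  ψ = [3, 0, 0, 3]  (obs o_2=2)
t=3: δ = [3.862e-05, 7.725e-05, 3.862e-05, 1.738e-04]  ψ = [1, 2, 1, 1]  (obs o_3=4)
backtrack: best end state = 3; path = [3, 0, 1, 3]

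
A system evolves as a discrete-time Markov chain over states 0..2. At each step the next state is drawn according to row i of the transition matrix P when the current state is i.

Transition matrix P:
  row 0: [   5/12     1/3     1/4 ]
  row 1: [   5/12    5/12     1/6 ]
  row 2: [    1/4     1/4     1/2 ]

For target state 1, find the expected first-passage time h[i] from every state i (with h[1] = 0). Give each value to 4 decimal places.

First-step conditioning: h[1] = 0; for i ≠ 1, h[i] = 1 + Σ_k P[i][k]·h[k].
  h[0] = 1 + 5/12·h[0] + 1/4·h[2]
  h[2] = 1 + 1/4·h[0] + 1/2·h[2]
Solving the 2×2 linear system over states ≠ 1 gives exactly h = [36/11, 0, 40/11] (h[1] = 0 is the target).

h = [3.2727, 0.0000, 3.6364]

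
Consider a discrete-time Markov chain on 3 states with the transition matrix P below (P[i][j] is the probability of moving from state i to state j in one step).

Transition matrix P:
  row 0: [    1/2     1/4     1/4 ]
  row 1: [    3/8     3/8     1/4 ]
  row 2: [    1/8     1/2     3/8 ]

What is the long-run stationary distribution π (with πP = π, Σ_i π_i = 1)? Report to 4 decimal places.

Balance equations π_j = Σ_i π_i·P[i][j]:
  π_0 = 1/2·π_0 + 3/8·π_1 + 1/8·π_2
  π_1 = 1/4·π_0 + 3/8·π_1 + 1/2·π_2
  normalize: π_0 + π_1 + π_2 = 1
Solving the linear system gives exactly π = [17/49, 18/49, 2/7].

π = [0.3469, 0.3673, 0.2857]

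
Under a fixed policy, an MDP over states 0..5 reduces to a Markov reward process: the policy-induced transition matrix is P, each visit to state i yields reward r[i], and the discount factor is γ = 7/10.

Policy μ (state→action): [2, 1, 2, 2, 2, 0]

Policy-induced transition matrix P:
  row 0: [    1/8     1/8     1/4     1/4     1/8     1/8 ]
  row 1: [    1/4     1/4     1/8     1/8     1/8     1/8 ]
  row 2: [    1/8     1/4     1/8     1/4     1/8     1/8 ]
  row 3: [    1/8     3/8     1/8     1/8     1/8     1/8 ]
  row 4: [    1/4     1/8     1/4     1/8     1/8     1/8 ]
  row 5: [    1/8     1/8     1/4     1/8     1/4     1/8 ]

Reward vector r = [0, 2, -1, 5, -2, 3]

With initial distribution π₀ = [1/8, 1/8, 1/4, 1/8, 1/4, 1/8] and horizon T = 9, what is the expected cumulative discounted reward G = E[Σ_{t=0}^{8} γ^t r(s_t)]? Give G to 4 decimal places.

G = 3.1083

t=0: π = [0.1250, 0.1250, 0.2500, 0.1250, 0.2500, 0.1250], E[r] = 0.5000, γ^t·E[r] = 0.500000, running G = 0.500000
t=1: π = [0.1719, 0.2031, 0.1875, 0.1719, 0.1406, 0.1250], E[r] = 1.1719, γ^t·E[r] = 0.820313, running G = 1.320313
t=2: π = [0.1680, 0.2168, 0.1797, 0.1699, 0.1406, 0.1250], E[r] = 1.1973, γ^t·E[r] = 0.586660, running G = 1.906973
t=3: π = [0.1697, 0.2170, 0.1792, 0.1685, 0.1406, 0.1250], E[r] = 1.1909, γ^t·E[r] = 0.408485, running G = 2.315458
t=4: π = [0.1697, 0.2166, 0.1794, 0.1686, 0.1406, 0.1250], E[r] = 1.1907, γ^t·E[r] = 0.285881, running G = 2.601338
t=5: π = [0.1697, 0.2167, 0.1794, 0.1686, 0.1406, 0.1250], E[r] = 1.1909, γ^t·E[r] = 0.200147, running G = 2.801485
t=6: π = [0.1697, 0.2167, 0.1794, 0.1686, 0.1406, 0.1250], E[r] = 1.1909, γ^t·E[r] = 0.140102, running G = 2.941587
t=7: π = [0.1697, 0.2167, 0.1794, 0.1686, 0.1406, 0.1250], E[r] = 1.1908, γ^t·E[r] = 0.098071, running G = 3.039659
t=8: π = [0.1697, 0.2167, 0.1794, 0.1686, 0.1406, 0.1250], E[r] = 1.1908, γ^t·E[r] = 0.068650, running G = 3.108309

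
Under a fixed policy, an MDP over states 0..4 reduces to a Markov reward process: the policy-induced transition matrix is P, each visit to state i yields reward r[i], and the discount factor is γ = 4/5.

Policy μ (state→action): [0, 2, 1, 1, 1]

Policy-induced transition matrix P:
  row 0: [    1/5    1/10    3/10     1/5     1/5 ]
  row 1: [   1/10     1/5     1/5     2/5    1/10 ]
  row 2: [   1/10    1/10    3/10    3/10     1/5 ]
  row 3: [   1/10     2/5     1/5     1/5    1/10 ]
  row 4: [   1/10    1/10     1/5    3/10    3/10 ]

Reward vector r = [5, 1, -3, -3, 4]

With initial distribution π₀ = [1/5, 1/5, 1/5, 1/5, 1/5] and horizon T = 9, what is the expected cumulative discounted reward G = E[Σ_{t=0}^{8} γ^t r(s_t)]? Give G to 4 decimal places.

t=0: π = [0.2000, 0.2000, 0.2000, 0.2000, 0.2000], E[r] = 0.8000, γ^t·E[r] = 0.800000, running G = 0.800000
t=1: π = [0.1200, 0.1800, 0.2400, 0.2800, 0.1800], E[r] = -0.0600, γ^t·E[r] = -0.048000, running G = 0.752000
t=2: π = [0.1120, 0.2020, 0.2360, 0.2780, 0.1720], E[r] = -0.0920, γ^t·E[r] = -0.058880, running G = 0.693120
t=3: π = [0.1112, 0.2036, 0.2348, 0.2812, 0.1692], E[r] = -0.1116, γ^t·E[r] = -0.057139, running G = 0.635981
t=4: π = [0.1111, 0.2047, 0.2346, 0.2811, 0.1684], E[r] = -0.1131, γ^t·E[r] = -0.046318, running G = 0.589663
t=5: π = [0.1111, 0.2048, 0.2346, 0.2812, 0.1683], E[r] = -0.1141, γ^t·E[r] = -0.037373, running G = 0.552291
t=6: π = [0.1111, 0.2049, 0.2346, 0.2812, 0.1682], E[r] = -0.1141, γ^t·E[r] = -0.029923, running G = 0.522368
t=7: π = [0.1111, 0.2049, 0.2346, 0.2812, 0.1682], E[r] = -0.1142, γ^t·E[r] = -0.023948, running G = 0.498420
t=8: π = [0.1111, 0.2049, 0.2346, 0.2812, 0.1682], E[r] = -0.1142, γ^t·E[r] = -0.019159, running G = 0.479261

G = 0.4793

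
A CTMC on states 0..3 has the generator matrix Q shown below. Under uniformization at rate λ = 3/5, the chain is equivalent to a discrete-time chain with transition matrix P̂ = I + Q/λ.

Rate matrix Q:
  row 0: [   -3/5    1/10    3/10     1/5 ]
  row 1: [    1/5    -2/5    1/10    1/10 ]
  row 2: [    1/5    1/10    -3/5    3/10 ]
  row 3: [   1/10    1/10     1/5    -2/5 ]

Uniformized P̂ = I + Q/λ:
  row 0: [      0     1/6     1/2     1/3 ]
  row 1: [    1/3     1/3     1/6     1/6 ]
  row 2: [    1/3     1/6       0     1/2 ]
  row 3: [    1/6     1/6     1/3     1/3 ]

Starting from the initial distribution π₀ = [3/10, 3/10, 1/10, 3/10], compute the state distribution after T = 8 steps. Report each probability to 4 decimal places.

t=0: π = [0.3000, 0.3000, 0.1000, 0.3000]
t=1: π = [0.1833, 0.2167, 0.3000, 0.3000]
t=2: π = [0.2222, 0.2028, 0.2278, 0.3472]
t=3: π = [0.2014, 0.2005, 0.2606, 0.3375]
t=4: π = [0.2100, 0.2001, 0.2466, 0.3434]
t=5: π = [0.2061, 0.2000, 0.2528, 0.3411]
t=6: π = [0.2078, 0.2000, 0.2501, 0.3421]
t=7: π = [0.2071, 0.2000, 0.2513, 0.3417]
t=8: π = [0.2074, 0.2000, 0.2508, 0.3419]

π = [0.2074, 0.2000, 0.2508, 0.3419]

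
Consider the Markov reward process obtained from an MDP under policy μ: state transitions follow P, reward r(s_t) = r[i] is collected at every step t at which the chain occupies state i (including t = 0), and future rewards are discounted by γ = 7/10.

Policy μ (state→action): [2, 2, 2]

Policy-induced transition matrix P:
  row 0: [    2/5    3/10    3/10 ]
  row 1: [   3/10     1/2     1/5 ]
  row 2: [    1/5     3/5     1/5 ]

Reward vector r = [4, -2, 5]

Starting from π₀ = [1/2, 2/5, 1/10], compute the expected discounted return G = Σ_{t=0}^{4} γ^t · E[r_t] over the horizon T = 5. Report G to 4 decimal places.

G = 4.5361

t=0: π = [0.5000, 0.4000, 0.1000], E[r] = 1.7000, γ^t·E[r] = 1.700000, running G = 1.700000
t=1: π = [0.3400, 0.4100, 0.2500], E[r] = 1.7900, γ^t·E[r] = 1.253000, running G = 2.953000
t=2: π = [0.3090, 0.4570, 0.2340], E[r] = 1.4920, γ^t·E[r] = 0.731080, running G = 3.684080
t=3: π = [0.3075, 0.4616, 0.2309], E[r] = 1.4613, γ^t·E[r] = 0.501226, running G = 4.185306
t=4: π = [0.3077, 0.4616, 0.2308], E[r] = 1.4612, γ^t·E[r] = 0.350837, running G = 4.536142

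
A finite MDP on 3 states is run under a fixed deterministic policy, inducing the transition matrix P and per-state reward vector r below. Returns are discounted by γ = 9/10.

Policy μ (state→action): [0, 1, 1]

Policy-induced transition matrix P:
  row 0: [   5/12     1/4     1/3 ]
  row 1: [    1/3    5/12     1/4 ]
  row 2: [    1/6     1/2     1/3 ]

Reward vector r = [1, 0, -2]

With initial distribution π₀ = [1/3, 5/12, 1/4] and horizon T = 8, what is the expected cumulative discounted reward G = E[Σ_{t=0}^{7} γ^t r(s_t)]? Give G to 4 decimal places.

G = -1.5279

t=0: π = [0.3333, 0.4167, 0.2500], E[r] = -0.1667, γ^t·E[r] = -0.166667, running G = -0.166667
t=1: π = [0.3194, 0.3819, 0.2986], E[r] = -0.2778, γ^t·E[r] = -0.250000, running G = -0.416667
t=2: π = [0.3102, 0.3883, 0.3015], E[r] = -0.2928, γ^t·E[r] = -0.237188, running G = -0.653854
t=3: π = [0.3089, 0.3901, 0.3010], E[r] = -0.2930, γ^t·E[r] = -0.213609, running G = -0.867464
t=4: π = [0.3089, 0.3903, 0.3008], E[r] = -0.2927, γ^t·E[r] = -0.192064, running G = -1.059527
t=5: π = [0.3089, 0.3902, 0.3008], E[r] = -0.2927, γ^t·E[r] = -0.172827, running G = -1.232355
t=6: π = [0.3089, 0.3902, 0.3008], E[r] = -0.2927, γ^t·E[r] = -0.155543, running G = -1.387898
t=7: π = [0.3089, 0.3902, 0.3008], E[r] = -0.2927, γ^t·E[r] = -0.139989, running G = -1.527887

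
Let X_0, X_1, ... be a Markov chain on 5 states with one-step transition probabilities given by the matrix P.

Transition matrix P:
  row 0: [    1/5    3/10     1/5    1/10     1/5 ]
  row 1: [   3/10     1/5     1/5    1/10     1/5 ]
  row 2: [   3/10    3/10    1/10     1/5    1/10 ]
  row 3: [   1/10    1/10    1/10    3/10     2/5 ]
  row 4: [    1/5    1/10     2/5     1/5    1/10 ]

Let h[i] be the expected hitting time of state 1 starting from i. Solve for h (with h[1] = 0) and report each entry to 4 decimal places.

First-step conditioning: h[1] = 0; for i ≠ 1, h[i] = 1 + Σ_k P[i][k]·h[k].
  h[0] = 1 + 1/5·h[0] + 1/5·h[2] + 1/10·h[3] + 1/5·h[4]
  h[2] = 1 + 3/10·h[0] + 1/10·h[2] + 1/5·h[3] + 1/10·h[4]
  h[3] = 1 + 1/10·h[0] + 1/10·h[2] + 3/10·h[3] + 2/5·h[4]
  h[4] = 1 + 1/5·h[0] + 2/5·h[2] + 1/5·h[3] + 1/10·h[4]
Solving the 4×4 linear system over states ≠ 1 gives exactly h = [2420/547, 0, 2440/547, 3150/547, 2930/547] (h[1] = 0 is the target).

h = [4.4241, 0.0000, 4.4607, 5.7587, 5.3565]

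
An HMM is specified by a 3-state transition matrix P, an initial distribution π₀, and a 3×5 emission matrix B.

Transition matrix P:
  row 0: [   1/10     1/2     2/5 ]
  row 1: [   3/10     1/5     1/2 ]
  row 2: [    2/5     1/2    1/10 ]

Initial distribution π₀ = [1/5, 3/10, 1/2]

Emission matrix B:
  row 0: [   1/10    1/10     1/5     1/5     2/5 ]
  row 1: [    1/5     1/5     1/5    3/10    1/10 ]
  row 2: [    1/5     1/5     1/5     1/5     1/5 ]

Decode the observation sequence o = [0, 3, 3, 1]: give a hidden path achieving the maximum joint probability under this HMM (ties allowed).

t=0: δ = [2.000e-02, 6.000e-02, 1.000e-01]  (obs o_0=0)
t=1: δ = [8.000e-03, 1.500e-02, 6.000e-03]  ψ = [2, 2, 1]  (obs o_1=3)
t=2: δ = [9.000e-04, 1.200e-03, 1.500e-03]  ψ = [1, 0, 1]  (obs o_2=3)
t=3: δ = [6.000e-05, 1.500e-04, 1.200e-04]  ψ = [2, 2, 1]  (obs o_3=1)
backtrack: best end state = 1; path = [2, 1, 2, 1]

path = [2, 1, 2, 1]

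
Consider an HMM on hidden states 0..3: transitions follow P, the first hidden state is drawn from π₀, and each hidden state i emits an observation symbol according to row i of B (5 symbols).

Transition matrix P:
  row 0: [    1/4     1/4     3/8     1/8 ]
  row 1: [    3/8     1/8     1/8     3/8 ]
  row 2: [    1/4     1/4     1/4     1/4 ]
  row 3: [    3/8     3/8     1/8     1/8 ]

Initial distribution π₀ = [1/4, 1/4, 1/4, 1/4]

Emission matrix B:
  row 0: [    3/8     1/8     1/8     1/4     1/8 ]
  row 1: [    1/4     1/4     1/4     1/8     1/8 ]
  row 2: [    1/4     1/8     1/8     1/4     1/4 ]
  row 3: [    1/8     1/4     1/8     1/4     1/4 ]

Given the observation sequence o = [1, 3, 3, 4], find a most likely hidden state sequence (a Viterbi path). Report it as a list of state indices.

t=0: δ = [3.125e-02, 6.250e-02, 3.125e-02, 6.250e-02]  (obs o_0=1)
t=1: δ = [5.859e-03, 2.930e-03, 2.930e-03, 5.859e-03]  ψ = [1, 3, 0, 1]  (obs o_1=3)
t=2: δ = [5.493e-04, 2.747e-04, 5.493e-04, 2.747e-04]  ψ = [3, 3, 0, 1]  (obs o_2=3)
t=3: δ = [1.717e-05, 1.717e-05, 5.150e-05, 3.433e-05]  ψ = [0, 0, 0, 2]  (obs o_3=4)
backtrack: best end state = 2; path = [1, 3, 0, 2]

path = [1, 3, 0, 2]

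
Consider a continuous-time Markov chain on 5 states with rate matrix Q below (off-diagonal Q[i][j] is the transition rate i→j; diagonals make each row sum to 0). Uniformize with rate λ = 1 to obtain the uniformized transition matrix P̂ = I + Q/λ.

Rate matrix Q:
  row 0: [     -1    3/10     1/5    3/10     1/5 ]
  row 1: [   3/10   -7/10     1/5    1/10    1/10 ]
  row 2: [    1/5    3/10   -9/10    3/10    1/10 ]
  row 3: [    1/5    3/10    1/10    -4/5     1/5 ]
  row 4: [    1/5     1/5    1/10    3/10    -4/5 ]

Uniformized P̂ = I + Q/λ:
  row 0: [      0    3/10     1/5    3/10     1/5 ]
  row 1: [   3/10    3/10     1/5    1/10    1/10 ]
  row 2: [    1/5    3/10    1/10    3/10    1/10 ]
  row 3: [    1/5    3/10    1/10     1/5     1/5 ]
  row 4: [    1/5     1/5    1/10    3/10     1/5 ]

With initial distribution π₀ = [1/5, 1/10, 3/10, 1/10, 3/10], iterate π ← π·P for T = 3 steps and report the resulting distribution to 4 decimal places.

t=0: π = [0.2000, 0.1000, 0.3000, 0.1000, 0.3000]
t=1: π = [0.1700, 0.2700, 0.1300, 0.2700, 0.1600]
t=2: π = [0.1930, 0.2840, 0.1440, 0.2190, 0.1600]
t=3: π = [0.1898, 0.2840, 0.1477, 0.2213, 0.1572]

π = [0.1898, 0.2840, 0.1477, 0.2213, 0.1572]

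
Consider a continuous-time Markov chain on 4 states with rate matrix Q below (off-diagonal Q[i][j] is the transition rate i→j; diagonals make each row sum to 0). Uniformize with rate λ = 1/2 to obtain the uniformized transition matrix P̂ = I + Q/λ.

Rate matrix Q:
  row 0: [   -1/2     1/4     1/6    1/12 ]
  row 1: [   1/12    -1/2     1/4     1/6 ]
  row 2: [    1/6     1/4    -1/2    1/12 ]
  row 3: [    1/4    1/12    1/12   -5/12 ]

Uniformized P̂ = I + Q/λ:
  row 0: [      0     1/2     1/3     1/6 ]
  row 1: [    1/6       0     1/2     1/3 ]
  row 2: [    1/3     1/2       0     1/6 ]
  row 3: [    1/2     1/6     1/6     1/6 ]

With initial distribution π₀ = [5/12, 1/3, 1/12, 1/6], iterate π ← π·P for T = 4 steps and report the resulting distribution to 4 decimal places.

t=0: π = [0.4167, 0.3333, 0.0833, 0.1667]
t=1: π = [0.1667, 0.2778, 0.3333, 0.2222]
t=2: π = [0.2685, 0.2870, 0.2315, 0.2130]
t=3: π = [0.2315, 0.2855, 0.2685, 0.2145]
t=4: π = [0.2443, 0.2858, 0.2557, 0.2142]

π = [0.2443, 0.2858, 0.2557, 0.2142]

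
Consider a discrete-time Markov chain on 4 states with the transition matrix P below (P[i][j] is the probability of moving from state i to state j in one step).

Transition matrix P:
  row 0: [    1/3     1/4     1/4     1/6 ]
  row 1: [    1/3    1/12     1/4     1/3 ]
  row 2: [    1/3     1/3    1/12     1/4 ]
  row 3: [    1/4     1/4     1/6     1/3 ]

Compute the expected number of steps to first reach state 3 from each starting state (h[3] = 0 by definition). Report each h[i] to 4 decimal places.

h = [4.4885, 3.8473, 4.1221, 0.0000]

First-step conditioning: h[3] = 0; for i ≠ 3, h[i] = 1 + Σ_k P[i][k]·h[k].
  h[0] = 1 + 1/3·h[0] + 1/4·h[1] + 1/4·h[2]
  h[1] = 1 + 1/3·h[0] + 1/12·h[1] + 1/4·h[2]
  h[2] = 1 + 1/3·h[0] + 1/3·h[1] + 1/12·h[2]
Solving the 3×3 linear system over states ≠ 3 gives exactly h = [588/131, 504/131, 540/131, 0] (h[3] = 0 is the target).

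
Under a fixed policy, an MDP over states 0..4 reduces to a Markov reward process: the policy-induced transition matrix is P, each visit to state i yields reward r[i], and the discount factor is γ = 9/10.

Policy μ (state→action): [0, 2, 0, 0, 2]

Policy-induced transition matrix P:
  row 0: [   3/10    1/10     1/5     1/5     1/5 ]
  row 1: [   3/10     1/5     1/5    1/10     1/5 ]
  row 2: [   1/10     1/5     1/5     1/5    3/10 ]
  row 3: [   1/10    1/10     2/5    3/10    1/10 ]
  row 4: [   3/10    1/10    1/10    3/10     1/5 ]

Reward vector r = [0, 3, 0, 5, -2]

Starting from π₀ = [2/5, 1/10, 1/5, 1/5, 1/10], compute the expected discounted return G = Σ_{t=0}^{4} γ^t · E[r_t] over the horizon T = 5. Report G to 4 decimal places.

t=0: π = [0.4000, 0.1000, 0.2000, 0.2000, 0.1000], E[r] = 1.1000, γ^t·E[r] = 1.100000, running G = 1.100000
t=1: π = [0.2200, 0.1300, 0.2300, 0.2200, 0.2000], E[r] = 1.0900, γ^t·E[r] = 0.981000, running G = 2.081000
t=2: π = [0.2100, 0.1360, 0.2240, 0.2290, 0.2010], E[r] = 1.1510, γ^t·E[r] = 0.932310, running G = 3.013310
t=3: π = [0.2094, 0.1360, 0.2257, 0.2294, 0.1995], E[r] = 1.1560, γ^t·E[r] = 0.842724, running G = 3.856034
t=4: π = [0.2090, 0.1362, 0.2259, 0.2293, 0.1996], E[r] = 1.1557, γ^t·E[r] = 0.758255, running G = 4.614289

G = 4.6143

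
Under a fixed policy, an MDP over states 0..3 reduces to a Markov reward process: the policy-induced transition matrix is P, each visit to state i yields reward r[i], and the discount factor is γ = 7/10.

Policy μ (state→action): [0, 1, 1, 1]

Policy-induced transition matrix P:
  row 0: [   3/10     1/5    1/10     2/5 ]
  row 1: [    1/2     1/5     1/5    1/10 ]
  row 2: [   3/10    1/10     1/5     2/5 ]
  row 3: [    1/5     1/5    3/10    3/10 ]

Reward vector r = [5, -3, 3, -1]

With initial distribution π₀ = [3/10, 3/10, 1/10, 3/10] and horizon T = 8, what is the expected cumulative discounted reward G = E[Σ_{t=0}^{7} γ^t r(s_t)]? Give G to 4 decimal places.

t=0: π = [0.3000, 0.3000, 0.1000, 0.3000], E[r] = 0.6000, γ^t·E[r] = 0.600000, running G = 0.600000
t=1: π = [0.3300, 0.1900, 0.2000, 0.2800], E[r] = 1.4000, γ^t·E[r] = 0.980000, running G = 1.580000
t=2: π = [0.3100, 0.1800, 0.1950, 0.3150], E[r] = 1.2800, γ^t·E[r] = 0.627200, running G = 2.207200
t=3: π = [0.3045, 0.1805, 0.2005, 0.3145], E[r] = 1.2680, γ^t·E[r] = 0.434924, running G = 2.642124
t=4: π = [0.3047, 0.1800, 0.2010, 0.3144], E[r] = 1.2720, γ^t·E[r] = 0.305407, running G = 2.947531
t=5: π = [0.3046, 0.1799, 0.2010, 0.3146], E[r] = 1.2714, γ^t·E[r] = 0.213684, running G = 3.161215
t=6: π = [0.3045, 0.1799, 0.2010, 0.3146], E[r] = 1.2713, γ^t·E[r] = 0.149572, running G = 3.310787
t=7: π = [0.3045, 0.1799, 0.2010, 0.3146], E[r] = 1.2714, γ^t·E[r] = 0.104702, running G = 3.415489

G = 3.4155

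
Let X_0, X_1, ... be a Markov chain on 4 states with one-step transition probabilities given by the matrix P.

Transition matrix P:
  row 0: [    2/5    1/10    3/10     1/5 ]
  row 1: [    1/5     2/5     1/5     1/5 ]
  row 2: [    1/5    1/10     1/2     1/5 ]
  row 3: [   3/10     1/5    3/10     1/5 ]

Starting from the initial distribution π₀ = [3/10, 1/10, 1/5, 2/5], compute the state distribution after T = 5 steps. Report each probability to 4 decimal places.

t=0: π = [0.3000, 0.1000, 0.2000, 0.4000]
t=1: π = [0.3000, 0.1700, 0.3300, 0.2000]
t=2: π = [0.2800, 0.1710, 0.3490, 0.2000]
t=3: π = [0.2760, 0.1713, 0.3527, 0.2000]
t=4: π = [0.2752, 0.1714, 0.3534, 0.2000]
t=5: π = [0.2750, 0.1714, 0.3535, 0.2000]

π = [0.2750, 0.1714, 0.3535, 0.2000]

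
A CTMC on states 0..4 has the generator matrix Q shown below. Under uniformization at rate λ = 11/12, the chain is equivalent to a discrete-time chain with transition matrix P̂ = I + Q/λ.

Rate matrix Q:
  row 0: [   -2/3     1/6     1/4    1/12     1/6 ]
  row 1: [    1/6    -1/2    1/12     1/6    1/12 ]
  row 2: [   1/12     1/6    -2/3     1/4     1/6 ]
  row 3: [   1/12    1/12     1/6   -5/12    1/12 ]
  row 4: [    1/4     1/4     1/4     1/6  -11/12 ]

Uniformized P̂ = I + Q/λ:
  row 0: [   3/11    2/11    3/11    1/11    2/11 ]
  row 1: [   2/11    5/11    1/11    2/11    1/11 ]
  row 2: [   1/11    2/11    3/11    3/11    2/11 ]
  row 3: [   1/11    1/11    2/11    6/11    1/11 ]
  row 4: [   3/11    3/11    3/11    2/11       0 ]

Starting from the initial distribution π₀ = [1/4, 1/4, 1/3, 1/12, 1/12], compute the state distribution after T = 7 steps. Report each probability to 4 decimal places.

π = [0.1618, 0.2279, 0.2048, 0.2916, 0.1139]

t=0: π = [0.2500, 0.2500, 0.3333, 0.0833, 0.0833]
t=1: π = [0.1742, 0.2500, 0.2197, 0.2197, 0.1364]
t=2: π = [0.1701, 0.2424, 0.2073, 0.2658, 0.1143]
t=3: π = [0.1647, 0.2342, 0.2045, 0.2819, 0.1148]
t=4: π = [0.1630, 0.2305, 0.2045, 0.2879, 0.1140]
t=5: π = [0.1622, 0.2289, 0.2046, 0.2903, 0.1140]
t=6: π = [0.1619, 0.2282, 0.2047, 0.2912, 0.1139]
t=7: π = [0.1618, 0.2279, 0.2048, 0.2916, 0.1139]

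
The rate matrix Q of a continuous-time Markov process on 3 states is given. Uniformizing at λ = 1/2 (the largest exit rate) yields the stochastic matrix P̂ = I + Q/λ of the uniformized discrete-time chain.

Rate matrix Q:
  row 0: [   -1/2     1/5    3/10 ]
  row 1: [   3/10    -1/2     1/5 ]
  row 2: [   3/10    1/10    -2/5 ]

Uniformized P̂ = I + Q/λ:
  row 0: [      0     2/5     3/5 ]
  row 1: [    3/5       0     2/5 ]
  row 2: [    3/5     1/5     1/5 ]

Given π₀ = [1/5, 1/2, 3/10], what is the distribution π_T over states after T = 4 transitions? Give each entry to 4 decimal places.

π = [0.3523, 0.2408, 0.4069]

t=0: π = [0.2000, 0.5000, 0.3000]
t=1: π = [0.4800, 0.1400, 0.3800]
t=2: π = [0.3120, 0.2680, 0.4200]
t=3: π = [0.4128, 0.2088, 0.3784]
t=4: π = [0.3523, 0.2408, 0.4069]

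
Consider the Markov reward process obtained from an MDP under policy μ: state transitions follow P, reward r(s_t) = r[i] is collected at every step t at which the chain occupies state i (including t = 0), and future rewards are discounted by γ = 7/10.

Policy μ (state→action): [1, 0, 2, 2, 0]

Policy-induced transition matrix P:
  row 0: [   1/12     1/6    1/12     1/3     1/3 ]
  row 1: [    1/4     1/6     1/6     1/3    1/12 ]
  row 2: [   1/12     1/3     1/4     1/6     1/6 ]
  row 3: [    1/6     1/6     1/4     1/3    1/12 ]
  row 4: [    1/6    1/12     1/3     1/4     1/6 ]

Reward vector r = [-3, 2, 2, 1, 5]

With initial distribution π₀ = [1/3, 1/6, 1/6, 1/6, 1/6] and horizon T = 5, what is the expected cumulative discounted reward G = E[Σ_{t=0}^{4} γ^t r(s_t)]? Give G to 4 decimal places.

G = 3.2982

t=0: π = [0.3333, 0.1667, 0.1667, 0.1667, 0.1667], E[r] = 0.6667, γ^t·E[r] = 0.666667, running G = 0.666667
t=1: π = [0.1389, 0.1806, 0.1944, 0.2917, 0.1944], E[r] = 1.5972, γ^t·E[r] = 1.118056, running G = 1.784722
t=2: π = [0.1539, 0.1829, 0.2280, 0.2847, 0.1505], E[r] = 1.3970, γ^t·E[r] = 0.684525, running G = 2.469248
t=3: π = [0.1501, 0.1921, 0.2216, 0.2828, 0.1534], E[r] = 1.4269, γ^t·E[r] = 0.489423, running G = 2.958671
t=4: π = [0.1517, 0.1908, 0.2218, 0.2836, 0.1521], E[r] = 1.4142, γ^t·E[r] = 0.339547, running G = 3.298218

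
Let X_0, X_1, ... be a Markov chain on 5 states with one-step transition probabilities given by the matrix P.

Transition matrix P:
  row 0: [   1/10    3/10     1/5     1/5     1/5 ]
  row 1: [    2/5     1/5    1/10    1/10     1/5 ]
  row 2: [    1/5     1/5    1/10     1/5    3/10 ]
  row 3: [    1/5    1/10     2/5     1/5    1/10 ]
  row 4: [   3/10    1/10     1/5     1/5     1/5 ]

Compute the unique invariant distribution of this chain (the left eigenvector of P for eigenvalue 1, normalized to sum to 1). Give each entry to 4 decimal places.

Balance equations π_j = Σ_i π_i·P[i][j]:
  π_0 = 1/10·π_0 + 2/5·π_1 + 1/5·π_2 + 1/5·π_3 + 3/10·π_4
  π_1 = 3/10·π_0 + 1/5·π_1 + 1/5·π_2 + 1/10·π_3 + 1/10·π_4
  π_2 = 1/5·π_0 + 1/10·π_1 + 1/10·π_2 + 2/5·π_3 + 1/5·π_4
  π_3 = 1/5·π_0 + 1/10·π_1 + 1/5·π_2 + 1/5·π_3 + 1/5·π_4
  normalize: π_0 + π_1 + π_2 + π_3 + π_4 = 1
Solving the linear system gives exactly π = [2749/11758, 1088/5879, 1164/5879, 1067/5879, 2371/11758].

π = [0.2338, 0.1851, 0.1980, 0.1815, 0.2016]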